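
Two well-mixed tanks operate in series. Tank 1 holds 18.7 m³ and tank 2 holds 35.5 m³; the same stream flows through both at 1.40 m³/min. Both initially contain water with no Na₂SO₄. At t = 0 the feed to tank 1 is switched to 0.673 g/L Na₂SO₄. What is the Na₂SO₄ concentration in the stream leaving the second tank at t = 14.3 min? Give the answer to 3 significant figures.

0.121 g/L

Time constants: τᵢ = Vᵢ/Q for each well-mixed tank.
τ₁ = 18.7/1.40 = 13.357 min; τ₂ = 35.5/1.40 = 25.357 min.
Solving the cascade with C₁(0)=C₂(0)=0 gives C₂(t) = C_in[1 − (τ₁ e^(−t/τ₁) − τ₂ e^(−t/τ₂))/(τ₁ − τ₂)].
At t = 14.3: e^(−t/τ₁) = 0.34281, e^(−t/τ₂) = 0.56896.
C₂ = 0.673·[1 − (13.357·0.34281 − 25.357·0.56896)/(-12.000)] = 0.673·0.17931 = 0.12067 g/L.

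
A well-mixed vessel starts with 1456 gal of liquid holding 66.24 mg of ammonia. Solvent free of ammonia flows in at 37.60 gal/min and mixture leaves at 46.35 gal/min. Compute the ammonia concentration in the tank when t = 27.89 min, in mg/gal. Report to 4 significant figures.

0.02068 mg/gal

Let m(t) be the amount of ammonia. Volume: V(t) = V₀ + (Q_in − Q_out) t = 1456 − 8.75000 t; V(27.89) = 1211.96 gal.
Solute balance: dm/dt = 0 − Q_out C = −Q_out m/V(t).
Separate: dm/m = −Q_out dt/V(t) ⇒ ln(m/m₀) = −(Q_out/(Q_in−Q_out)) ln(V/V₀).
m = m₀ (V₀/V)^(Q_out/(Q_in−Q_out)) = 66.24 × (1456/1211.96)^(-5.29714) = 25.0660 mg.
C = m/V = 25.0660/1211.96 = 0.0206822 mg/gal.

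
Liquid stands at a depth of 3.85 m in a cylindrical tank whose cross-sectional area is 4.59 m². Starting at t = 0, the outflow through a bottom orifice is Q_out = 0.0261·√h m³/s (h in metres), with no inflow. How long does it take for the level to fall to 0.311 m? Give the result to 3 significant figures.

494 s

With no inflow, A dh/dt = −0.0261 √h.
∫ h^(−1/2) dh = −(0.0261/A) ∫ dt, giving 2√h = 2√h₀ − (0.0261/A) t.
t = 2A(√h₀ − √h)/0.0261 = 2·4.59·(√3.85 − √0.311)/0.0261
  = 9.1800 × (1.9621 − 0.55767) / 0.0261 = 493.99 s.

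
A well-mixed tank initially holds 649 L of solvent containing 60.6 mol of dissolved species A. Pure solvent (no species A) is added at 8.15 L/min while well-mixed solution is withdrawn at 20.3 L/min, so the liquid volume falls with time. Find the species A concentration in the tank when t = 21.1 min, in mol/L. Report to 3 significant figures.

0.0667 mol/L

Total volume: dV/dt = Q_in − Q_out = -12.150 L/min, so V(t) = 649 − 12.150 t and V(21.1) = 392.63 L.
Solute balance: dm/dt = 0 − Q_out C = −Q_out m/V(t).
dm/m = −Q_out dt/(V₀ − 12.150 t); integrating gives ln(m/m₀) = −(Q_out/(Q_in−Q_out)) ln(V/V₀).
m = m₀ (V₀/V)^(Q_out/(Q_in−Q_out)) = 60.6 × (649/392.63)^(-1.6708) = 26.171 mol.
C = m/V = 26.171/392.63 = 0.066654 mol/L.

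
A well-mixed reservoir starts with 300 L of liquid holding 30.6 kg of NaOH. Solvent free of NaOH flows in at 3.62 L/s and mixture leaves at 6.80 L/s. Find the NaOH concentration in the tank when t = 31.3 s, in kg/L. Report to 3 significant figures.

Total volume: dV/dt = Q_in − Q_out = -3.1800 L/s, so V(t) = 300 − 3.1800 t and V(31.3) = 200.47 L.
No NaOH enters, so dm/dt = −Q_out · (m/V).
dm/m = −Q_out dt/(V₀ − 3.1800 t); integrating gives ln(m/m₀) = −(Q_out/(Q_in−Q_out)) ln(V/V₀).
m = m₀ (V₀/V)^(Q_out/(Q_in−Q_out)) = 30.6 × (300/200.47)^(-2.1384) = 12.922 kg.
C = m/V = 12.922/200.47 = 0.064461 kg/L.

0.0645 kg/L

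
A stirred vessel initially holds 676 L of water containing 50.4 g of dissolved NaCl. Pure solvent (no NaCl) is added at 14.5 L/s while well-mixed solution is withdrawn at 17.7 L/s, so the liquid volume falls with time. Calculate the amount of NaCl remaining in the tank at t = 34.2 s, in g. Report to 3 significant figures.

19.0 g

Total volume: dV/dt = Q_in − Q_out = -3.2000 L/s, so V(t) = 676 − 3.2000 t and V(34.2) = 566.56 L.
Species balance (pure solvent in): dm/dt = −Q_out · m/V(t).
Separate: dm/m = −Q_out dt/V(t) ⇒ ln(m/m₀) = −(Q_out/(Q_in−Q_out)) ln(V/V₀).
m = m₀ (V₀/V)^(Q_out/(Q_in−Q_out)) = 50.4 × (676/566.56)^(-5.5313) = 18.975 g.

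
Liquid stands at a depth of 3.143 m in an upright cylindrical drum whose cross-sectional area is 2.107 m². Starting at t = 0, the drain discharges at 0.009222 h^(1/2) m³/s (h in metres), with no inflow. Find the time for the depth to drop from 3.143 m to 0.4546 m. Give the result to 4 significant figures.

A dh/dt = −Q_out = −0.009222 √h.
This is separable: 2 d(√h)/dt = −0.009222/A, so √h = √h₀ − (0.009222/(2A)) t.
t = 2A(√h₀ − √h)/0.009222 = 2·2.107·(√3.143 − √0.4546)/0.009222
  = 4.21400 × (1.77285 − 0.674240) / 0.009222 = 502.011 s.

502.0 s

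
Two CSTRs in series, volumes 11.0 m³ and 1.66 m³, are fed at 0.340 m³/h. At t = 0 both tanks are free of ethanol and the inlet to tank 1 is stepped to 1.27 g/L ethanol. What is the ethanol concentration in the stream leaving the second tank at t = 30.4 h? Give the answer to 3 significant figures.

Each tank obeys Vᵢ dCᵢ/dt = Q(Cᵢ₋₁ − Cᵢ), so τᵢ = Vᵢ/Q.
τ₁ = 11.0/0.340 = 32.353 h; τ₂ = 1.66/0.340 = 4.8824 h.
Solving the cascade with C₁(0)=C₂(0)=0 gives C₂(t) = C_in[1 − (τ₁ e^(−t/τ₁) − τ₂ e^(−t/τ₂))/(τ₁ − τ₂)].
At t = 30.4: e^(−t/τ₁) = 0.39077, e^(−t/τ₂) = 0.0019763.
C₂ = 1.27·[1 − (32.353·0.39077 − 4.8824·0.0019763)/(27.471)] = 1.27·0.54013 = 0.68596 g/L.

0.686 g/L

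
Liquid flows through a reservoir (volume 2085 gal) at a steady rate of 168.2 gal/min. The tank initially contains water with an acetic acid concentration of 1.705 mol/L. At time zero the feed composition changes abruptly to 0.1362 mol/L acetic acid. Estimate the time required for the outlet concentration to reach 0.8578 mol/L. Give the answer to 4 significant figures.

Species balance: V dC/dt = Q(C_in − C) ⇒ τ = V/Q = 12.3960 min.
C(t) = C_in + (C₀ − C_in) e^(−t/τ). Set C = 0.8578 and solve for t:
e^(−t/τ) = (C − C_in)/(C₀ − C_in) = (0.8578 − 0.1362)/(1.705 − 0.1362) = 0.459969
t = −τ ln(…) = 12.3960 × 0.776595 = 9.62664 min.

9.627 min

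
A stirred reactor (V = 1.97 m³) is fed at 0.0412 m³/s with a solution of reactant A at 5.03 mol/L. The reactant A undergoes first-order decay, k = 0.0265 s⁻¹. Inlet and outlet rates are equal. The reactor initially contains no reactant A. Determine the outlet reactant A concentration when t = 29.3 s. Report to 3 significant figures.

1.67 mol/L

Accumulation = in − out − consumed: V dC/dt = Q C_in − Q C − k V C.
This is linear with rate a = Q/V + k = 0.047414 s⁻¹.
C_ss = Q C_in/(Q + kV) = 2.2187 mol/L; C(t) = C_ss + (C₀ − C_ss) e^(−a t).
C(29.3) = 2.2187 + (-2.2187)·e^(−0.047414·29.3) = 2.2187 + (-2.2187)·0.24927 = 1.6656 mol/L.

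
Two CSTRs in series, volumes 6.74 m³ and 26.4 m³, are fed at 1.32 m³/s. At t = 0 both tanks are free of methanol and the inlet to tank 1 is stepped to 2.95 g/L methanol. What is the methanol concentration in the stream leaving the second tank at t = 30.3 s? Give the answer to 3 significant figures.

2.08 g/L

Each tank obeys Vᵢ dCᵢ/dt = Q(Cᵢ₋₁ − Cᵢ), so τᵢ = Vᵢ/Q.
τ₁ = 6.74/1.32 = 5.1061 s; τ₂ = 26.4/1.32 = 20.000 s.
Tank 1: C₁ = C_in(1 − e^(−t/τ₁)). Tank 2 (τ₁ ≠ τ₂): C₂ = C_in[1 − (τ₁ e^(−t/τ₁) − τ₂ e^(−t/τ₂))/(τ₁ − τ₂)].
At t = 30.3: e^(−t/τ₁) = 0.0026475, e^(−t/τ₂) = 0.21981.
C₂ = 2.95·[1 − (5.1061·0.0026475 − 20.000·0.21981)/(-14.894)] = 2.95·0.70574 = 2.0819 g/L.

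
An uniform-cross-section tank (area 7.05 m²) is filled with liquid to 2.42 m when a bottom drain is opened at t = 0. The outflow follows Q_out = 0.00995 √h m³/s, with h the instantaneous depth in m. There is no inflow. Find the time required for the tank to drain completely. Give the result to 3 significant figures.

Volume balance on the tank: A dh/dt = −0.00995 √h.
∫ h^(−1/2) dh = −(0.00995/A) ∫ dt, giving 2√h = 2√h₀ − (0.00995/A) t.
Set h = 0: 2√h₀ = (0.00995/A) t_empty ⇒ t_empty = 2A√h₀/0.00995.
t_empty = 2·7.05·√2.42/0.00995 = 14.100·1.5556/0.00995 = 2204.5 s.

2200 s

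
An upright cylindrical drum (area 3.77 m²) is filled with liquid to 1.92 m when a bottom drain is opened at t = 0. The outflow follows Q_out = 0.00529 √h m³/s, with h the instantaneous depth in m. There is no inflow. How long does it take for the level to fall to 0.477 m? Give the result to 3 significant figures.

991 s

With no inflow, A dh/dt = −0.00529 √h.
Separate and integrate: 2(√h − √h₀) = −(0.00529/A) t.
t = 2A(√h₀ − √h)/0.00529 = 2·3.77·(√1.92 − √0.477)/0.00529
  = 7.5400 × (1.3856 − 0.69065) / 0.00529 = 990.59 s.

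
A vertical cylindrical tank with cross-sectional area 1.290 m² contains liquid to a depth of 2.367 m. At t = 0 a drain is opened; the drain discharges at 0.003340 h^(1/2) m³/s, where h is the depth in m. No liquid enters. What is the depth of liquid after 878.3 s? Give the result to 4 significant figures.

A dh/dt = −Q_out = −0.003340 √h.
This is separable: 2 d(√h)/dt = −0.003340/A, so √h = √h₀ − (0.003340/(2A)) t.
√h = √2.367 − 0.003340·878.3/(2·1.290) = 1.53851 − 1.13702 = 0.401482.
h = 0.401482² = 0.161188 m.

0.1612 m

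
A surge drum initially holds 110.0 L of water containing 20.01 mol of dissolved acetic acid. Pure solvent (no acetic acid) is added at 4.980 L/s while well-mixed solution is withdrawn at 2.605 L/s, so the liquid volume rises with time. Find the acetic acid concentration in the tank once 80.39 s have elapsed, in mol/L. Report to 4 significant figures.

0.02205 mol/L

Total volume: dV/dt = Q_in − Q_out = 2.37500 L/s, so V(t) = 110.0 + 2.37500 t and V(80.39) = 300.926 L.
Solute balance: dm/dt = 0 − Q_out C = −Q_out m/V(t).
Separate: dm/m = −Q_out dt/V(t) ⇒ ln(m/m₀) = −(Q_out/(Q_in−Q_out)) ln(V/V₀).
m = m₀ (V₀/V)^(Q_out/(Q_in−Q_out)) = 20.01 × (110.0/300.926)^(1.09684) = 6.63519 mol.
C = m/V = 6.63519/300.926 = 0.0220492 mol/L.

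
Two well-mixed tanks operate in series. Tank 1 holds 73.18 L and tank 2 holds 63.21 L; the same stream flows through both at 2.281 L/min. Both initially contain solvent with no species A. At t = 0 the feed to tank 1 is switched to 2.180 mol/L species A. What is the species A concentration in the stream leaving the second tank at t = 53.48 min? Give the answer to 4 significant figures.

1.165 mol/L

Each tank obeys Vᵢ dCᵢ/dt = Q(Cᵢ₋₁ − Cᵢ), so τᵢ = Vᵢ/Q.
τ₁ = 73.18/2.281 = 32.0824 min; τ₂ = 63.21/2.281 = 27.7115 min.
Solving the cascade with C₁(0)=C₂(0)=0 gives C₂(t) = C_in[1 − (τ₁ e^(−t/τ₁) − τ₂ e^(−t/τ₂))/(τ₁ − τ₂)].
At t = 53.48: e^(−t/τ₁) = 0.188821, e^(−t/τ₂) = 0.145165.
C₂ = 2.180·[1 − (32.0824·0.188821 − 27.7115·0.145165)/(4.37089)] = 2.180·0.534402 = 1.16500 mol/L.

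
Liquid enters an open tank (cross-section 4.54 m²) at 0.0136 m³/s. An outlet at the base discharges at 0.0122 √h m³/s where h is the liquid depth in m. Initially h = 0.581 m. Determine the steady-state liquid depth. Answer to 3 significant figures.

1.24 m

Level balance: A dh/dt = 0.0136 − 0.0122 √h. Setting dh/dt = 0:
Q_in = 0.0122 √h_ss ⇒ √h_ss = 0.0136/0.0122 = 1.1148.
h_ss = 1.1148² = 1.2427 m. (Since h₀ = 0.581 m < h_ss, the level will rise toward this value.)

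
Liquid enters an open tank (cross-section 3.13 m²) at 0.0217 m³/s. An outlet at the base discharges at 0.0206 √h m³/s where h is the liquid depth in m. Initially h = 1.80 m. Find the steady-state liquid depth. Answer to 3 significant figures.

1.11 m

A dh/dt = Q_in − 0.0206 √h. Steady state requires inflow = outflow:
Q_in = 0.0206 √h_ss ⇒ √h_ss = 0.0217/0.0206 = 1.0534.
h_ss = 1.0534² = 1.1096 m. (Since h₀ = 1.80 m > h_ss, the level will fall toward this value.)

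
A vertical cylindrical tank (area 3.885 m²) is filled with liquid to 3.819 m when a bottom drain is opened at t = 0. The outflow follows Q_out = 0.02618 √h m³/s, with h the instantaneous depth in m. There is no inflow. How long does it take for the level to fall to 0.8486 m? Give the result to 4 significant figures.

306.6 s

A dh/dt = −Q_out = −0.02618 √h.
This is separable: 2 d(√h)/dt = −0.02618/A, so √h = √h₀ − (0.02618/(2A)) t.
t = 2A(√h₀ − √h)/0.02618 = 2·3.885·(√3.819 − √0.8486)/0.02618
  = 7.77000 × (1.95423 − 0.921195) / 0.02618 = 306.595 s.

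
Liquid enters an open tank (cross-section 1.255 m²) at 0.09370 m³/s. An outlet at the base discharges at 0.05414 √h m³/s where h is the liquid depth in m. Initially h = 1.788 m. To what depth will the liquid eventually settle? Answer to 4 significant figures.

2.995 m

Unsteady balance on liquid volume: A dh/dt = Q_in − 0.05414 √h. At steady state dh/dt = 0:
Q_in = 0.05414 √h_ss ⇒ √h_ss = 0.09370/0.05414 = 1.73070.
h_ss = 1.73070² = 2.99532 m. (Since h₀ = 1.788 m < h_ss, the level will rise toward this value.)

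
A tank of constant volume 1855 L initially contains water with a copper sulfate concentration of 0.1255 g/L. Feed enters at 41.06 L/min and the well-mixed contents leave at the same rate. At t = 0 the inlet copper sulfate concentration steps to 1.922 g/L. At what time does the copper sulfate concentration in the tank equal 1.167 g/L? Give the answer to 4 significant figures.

Species balance: V dC/dt = Q(C_in − C) ⇒ τ = V/Q = 45.1778 min.
C(t) = C_in + (C₀ − C_in) e^(−t/τ). Set C = 1.167 and solve for t:
e^(−t/τ) = (C − C_in)/(C₀ − C_in) = (1.167 − 1.922)/(0.1255 − 1.922) = 0.420262
t = −τ ln(…) = 45.1778 × 0.866878 = 39.1636 min.

39.16 min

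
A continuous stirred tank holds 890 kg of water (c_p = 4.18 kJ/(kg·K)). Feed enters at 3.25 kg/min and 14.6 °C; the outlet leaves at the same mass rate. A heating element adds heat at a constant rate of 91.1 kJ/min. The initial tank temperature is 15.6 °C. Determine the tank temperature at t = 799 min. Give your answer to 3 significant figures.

21.0 °C

M c_p dT/dt = ṁ c_p (T_in − T) + Q̇.
τ = M/ṁ = 273.85 min; T_ss = T_in + Q̇/(ṁ c_p) = 14.6 + 91.1/(3.25·4.18) = 21.306 °C.
This is linear first-order; T(t) = T_ss + (T₀ − T_ss) e^(−t/τ).
T(799) = 21.306 + (-5.7059)·e^(−799/273.85) = 21.306 + (-5.7059)·0.054058 = 20.997 °C.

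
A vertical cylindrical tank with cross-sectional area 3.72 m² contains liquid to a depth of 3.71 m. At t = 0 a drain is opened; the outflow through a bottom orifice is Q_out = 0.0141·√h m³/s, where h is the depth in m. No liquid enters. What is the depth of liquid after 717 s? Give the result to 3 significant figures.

With no inflow, A dh/dt = −0.0141 √h.
Separate and integrate: 2(√h − √h₀) = −(0.0141/A) t.
√h = √3.71 − 0.0141·717/(2·3.72) = 1.9261 − 1.3588 = 0.56731.
h = 0.56731² = 0.32184 m.

0.322 m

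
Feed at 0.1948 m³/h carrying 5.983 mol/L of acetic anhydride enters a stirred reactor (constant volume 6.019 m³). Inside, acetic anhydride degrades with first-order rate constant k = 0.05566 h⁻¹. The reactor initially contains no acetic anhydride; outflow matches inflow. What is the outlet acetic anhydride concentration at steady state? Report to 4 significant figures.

Species balance: V dC/dt = Q C_in − Q C − k V C.
Steady state (dC/dt = 0): C_ss = Q C_in/(Q + kV) = C_in/(1 + kV/Q).
C_ss = 0.1948·5.983/(0.1948 + 0.05566·6.019) = 1.16549/0.529818 = 2.19979 mol/L.

2.200 mol/L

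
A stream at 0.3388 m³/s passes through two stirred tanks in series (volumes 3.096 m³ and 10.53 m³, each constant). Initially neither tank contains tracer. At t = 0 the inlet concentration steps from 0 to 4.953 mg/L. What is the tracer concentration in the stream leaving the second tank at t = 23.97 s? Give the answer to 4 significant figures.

Time constants: τᵢ = Vᵢ/Q for each well-mixed tank.
τ₁ = 3.096/0.3388 = 9.13813 s; τ₂ = 10.53/0.3388 = 31.0803 s.
Tank 1: C₁ = C_in(1 − e^(−t/τ₁)). Tank 2 (τ₁ ≠ τ₂): C₂ = C_in[1 − (τ₁ e^(−t/τ₁) − τ₂ e^(−t/τ₂))/(τ₁ − τ₂)].
At t = 23.97: e^(−t/τ₁) = 0.0725794, e^(−t/τ₂) = 0.462445.
C₂ = 4.953·[1 − (9.13813·0.0725794 − 31.0803·0.462445)/(-21.9421)] = 4.953·0.375190 = 1.85832 mg/L.

1.858 mg/L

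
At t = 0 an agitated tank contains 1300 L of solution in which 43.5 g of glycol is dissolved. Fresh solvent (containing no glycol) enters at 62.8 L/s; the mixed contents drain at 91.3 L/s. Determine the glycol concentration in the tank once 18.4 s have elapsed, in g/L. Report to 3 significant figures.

0.0107 g/L

Let m(t) be the amount of glycol. Volume: V(t) = V₀ + (Q_in − Q_out) t = 1300 − 28.500 t; V(18.4) = 775.60 L.
Solute balance: dm/dt = 0 − Q_out C = −Q_out m/V(t).
dm/m = −Q_out dt/(V₀ − 28.500 t); integrating gives ln(m/m₀) = −(Q_out/(Q_in−Q_out)) ln(V/V₀).
m = m₀ (V₀/V)^(Q_out/(Q_in−Q_out)) = 43.5 × (1300/775.60)^(-3.2035) = 8.3162 g.
C = m/V = 8.3162/775.60 = 0.010722 g/L.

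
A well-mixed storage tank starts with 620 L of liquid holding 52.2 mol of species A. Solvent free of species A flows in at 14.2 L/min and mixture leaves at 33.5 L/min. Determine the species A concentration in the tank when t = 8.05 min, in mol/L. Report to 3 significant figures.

Let m(t) be the amount of species A. Volume: V(t) = V₀ + (Q_in − Q_out) t = 620 − 19.300 t; V(8.05) = 464.63 L.
Species balance (pure solvent in): dm/dt = −Q_out · m/V(t).
Separate: dm/m = −Q_out dt/V(t) ⇒ ln(m/m₀) = −(Q_out/(Q_in−Q_out)) ln(V/V₀).
m = m₀ (V₀/V)^(Q_out/(Q_in−Q_out)) = 52.2 × (620/464.63)^(-1.7358) = 31.639 mol.
C = m/V = 31.639/464.63 = 0.068093 mol/L.

0.0681 mol/L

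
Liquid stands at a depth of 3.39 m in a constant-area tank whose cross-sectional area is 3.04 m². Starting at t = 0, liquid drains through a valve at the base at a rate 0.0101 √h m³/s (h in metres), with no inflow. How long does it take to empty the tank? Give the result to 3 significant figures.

With no inflow, A dh/dt = −0.0101 √h.
∫ h^(−1/2) dh = −(0.0101/A) ∫ dt, giving 2√h = 2√h₀ − (0.0101/A) t.
Tank is empty when √h = 0: t_empty = 2A√h₀/0.0101.
t_empty = 2·3.04·√3.39/0.0101 = 6.0800·1.8412/0.0101 = 1108.4 s.

1110 s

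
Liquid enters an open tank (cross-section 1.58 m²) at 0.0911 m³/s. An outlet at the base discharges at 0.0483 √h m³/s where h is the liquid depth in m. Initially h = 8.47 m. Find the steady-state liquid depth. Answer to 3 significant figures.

3.56 m

A dh/dt = Q_in − 0.0483 √h. Steady state requires inflow = outflow:
Q_in = 0.0483 √h_ss ⇒ √h_ss = 0.0911/0.0483 = 1.8861.
h_ss = 1.8861² = 3.5575 m. (Since h₀ = 8.47 m > h_ss, the level will fall toward this value.)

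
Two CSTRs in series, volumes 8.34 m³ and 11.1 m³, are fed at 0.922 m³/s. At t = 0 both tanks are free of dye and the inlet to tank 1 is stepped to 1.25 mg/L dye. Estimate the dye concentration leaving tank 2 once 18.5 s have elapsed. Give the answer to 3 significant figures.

0.657 mg/L

Species balance on tank i: dCᵢ/dt = (Cᵢ₋₁ − Cᵢ)/τᵢ with τᵢ = Vᵢ/Q.
τ₁ = 8.34/0.922 = 9.0456 s; τ₂ = 11.1/0.922 = 12.039 s.
Solving the cascade with C₁(0)=C₂(0)=0 gives C₂(t) = C_in[1 − (τ₁ e^(−t/τ₁) − τ₂ e^(−t/τ₂))/(τ₁ − τ₂)].
At t = 18.5: e^(−t/τ₁) = 0.12935, e^(−t/τ₂) = 0.21510.
C₂ = 1.25·[1 − (9.0456·0.12935 − 12.039·0.21510)/(-2.9935)] = 1.25·0.52581 = 0.65726 mg/L.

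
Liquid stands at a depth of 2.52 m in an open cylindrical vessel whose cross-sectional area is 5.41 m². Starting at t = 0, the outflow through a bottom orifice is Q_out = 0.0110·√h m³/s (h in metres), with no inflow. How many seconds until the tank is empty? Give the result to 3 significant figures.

With no inflow, A dh/dt = −0.0110 √h.
∫ h^(−1/2) dh = −(0.0110/A) ∫ dt, giving 2√h = 2√h₀ − (0.0110/A) t.
Set h = 0: 2√h₀ = (0.0110/A) t_empty ⇒ t_empty = 2A√h₀/0.0110.
t_empty = 2·5.41·√2.52/0.0110 = 10.820·1.5875/0.0110 = 1561.5 s.

1560 s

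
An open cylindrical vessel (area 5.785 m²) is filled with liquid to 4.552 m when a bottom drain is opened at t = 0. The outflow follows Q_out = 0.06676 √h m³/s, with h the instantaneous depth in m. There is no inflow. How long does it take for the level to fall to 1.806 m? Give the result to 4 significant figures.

136.9 s

A dh/dt = −Q_out = −0.06676 √h.
This is separable: 2 d(√h)/dt = −0.06676/A, so √h = √h₀ − (0.06676/(2A)) t.
t = 2A(√h₀ − √h)/0.06676 = 2·5.785·(√4.552 − √1.806)/0.06676
  = 11.5700 × (2.13354 − 1.34387) / 0.06676 = 136.855 s.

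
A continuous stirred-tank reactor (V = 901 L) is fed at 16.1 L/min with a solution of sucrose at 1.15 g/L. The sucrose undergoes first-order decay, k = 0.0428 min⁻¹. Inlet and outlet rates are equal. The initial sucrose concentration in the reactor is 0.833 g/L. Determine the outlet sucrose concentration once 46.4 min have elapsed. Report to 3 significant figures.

V dC/dt = Q(C_in − C) − k V C.
dC/dt = (Q/V) C_in − (Q/V + k) C; effective rate a = Q/V + k = 0.017869 + 0.0428 = 0.060669 min⁻¹.
C_ss = Q C_in/(Q + kV) = 0.33871 g/L; C(t) = C_ss + (C₀ − C_ss) e^(−a t).
C(46.4) = 0.33871 + (0.49429)·e^(−0.060669·46.4) = 0.33871 + (0.49429)·0.059902 = 0.36832 g/L.

0.368 g/L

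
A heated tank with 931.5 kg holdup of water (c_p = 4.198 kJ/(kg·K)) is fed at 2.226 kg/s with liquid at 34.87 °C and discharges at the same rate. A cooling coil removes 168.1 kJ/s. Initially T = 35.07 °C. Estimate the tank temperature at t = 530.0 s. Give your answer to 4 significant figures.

22.01 °C

M c_p dT/dt = ṁ c_p (T_in − T) − Q̇.
Rearrange: dT/dt = (T_ss − T)/τ with τ = M/ṁ = 418.464 s and T_ss = T_in − Q̇/(ṁ c_p) = 16.8813 °C.
Integrating: T(t) = T_ss + (T₀ − T_ss) e^(−t/τ).
T(530.0) = 16.8813 + (18.1887)·e^(−530.0/418.464) = 16.8813 + (18.1887)·0.281806 = 22.0070 °C.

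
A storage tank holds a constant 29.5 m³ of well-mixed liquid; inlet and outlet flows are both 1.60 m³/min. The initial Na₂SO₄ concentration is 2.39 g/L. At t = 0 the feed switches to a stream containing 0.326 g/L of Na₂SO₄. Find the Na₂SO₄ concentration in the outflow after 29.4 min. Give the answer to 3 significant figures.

0.745 g/L

Species balance on the tank: V dC/dt = Q(C_in − C).
Rewrite as dC/dt + C/τ = C_in/τ, τ = V/Q = 18.438 min.
Solution: C(t) = C_in + (C₀ − C_in) e^(−t/τ).
C(29.4) = 0.326 + (2.39 − 0.326)·e^(−29.4/18.438) = 0.326 + (2.0640)·0.20299 = 0.74498 g/L.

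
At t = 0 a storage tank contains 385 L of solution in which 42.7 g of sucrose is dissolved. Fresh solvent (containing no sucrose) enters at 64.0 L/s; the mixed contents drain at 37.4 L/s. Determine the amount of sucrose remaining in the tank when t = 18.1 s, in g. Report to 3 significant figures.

13.6 g

Total volume: dV/dt = Q_in − Q_out = 26.600 L/s, so V(t) = 385 + 26.600 t and V(18.1) = 866.46 L.
No sucrose enters, so dm/dt = −Q_out · (m/V).
Separate: dm/m = −Q_out dt/V(t) ⇒ ln(m/m₀) = −(Q_out/(Q_in−Q_out)) ln(V/V₀).
m = m₀ (V₀/V)^(Q_out/(Q_in−Q_out)) = 42.7 × (385/866.46)^(1.4060) = 13.649 g.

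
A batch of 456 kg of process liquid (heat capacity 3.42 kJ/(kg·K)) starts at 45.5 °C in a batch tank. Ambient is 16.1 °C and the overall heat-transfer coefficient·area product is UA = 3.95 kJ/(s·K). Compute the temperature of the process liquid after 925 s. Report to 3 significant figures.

Lumped-capacitance energy balance: M c_p dT/dt = UA(T_amb − T).
dT/dt = (T_ss − T)/τ with T_ss = T_amb = 16.100 °C, τ = M c_p/UA = 456·3.42/3.95 = 394.82 s.
Solution: T(t) = T_ss + (T₀ − T_ss) e^(−t/τ).
T(925) = 16.100 + (29.400)·0.096052 = 18.924 °C.

18.9 °C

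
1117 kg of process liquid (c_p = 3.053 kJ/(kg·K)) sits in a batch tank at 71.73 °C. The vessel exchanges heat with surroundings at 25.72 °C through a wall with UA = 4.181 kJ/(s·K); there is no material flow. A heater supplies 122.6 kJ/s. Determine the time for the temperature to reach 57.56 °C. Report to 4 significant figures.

1543 s

M c_p dT/dt = −UA(T − T_amb) + Q̇.
τ = M c_p/UA = 815.642 s; T_ss = T_amb + Q̇/UA = 25.72 + 122.6/4.181 = 55.0431 °C.
T(t) = T_ss + (T₀ − T_ss)e^(−t/τ); set T = 57.56:
t = −τ ln[(T − T_ss)/(T₀ − T_ss)] = −815.642 · ln(0.150829) = 1542.87 s.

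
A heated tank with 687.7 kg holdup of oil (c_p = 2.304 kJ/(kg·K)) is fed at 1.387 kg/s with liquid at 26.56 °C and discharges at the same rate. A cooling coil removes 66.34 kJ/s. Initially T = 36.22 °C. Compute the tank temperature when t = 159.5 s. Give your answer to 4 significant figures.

27.85 °C

Unsteady energy balance on the tank contents: M c_p dT/dt = ṁ c_p (T_in − T) − 66.34.
Rearrange: dT/dt = (T_ss − T)/τ with τ = M/ṁ = 495.818 s and T_ss = T_in − Q̇/(ṁ c_p) = 5.80052 °C.
Integrating: T(t) = T_ss + (T₀ − T_ss) e^(−t/τ).
T(159.5) = 5.80052 + (30.4195)·e^(−159.5/495.818) = 5.80052 + (30.4195)·0.724923 = 27.8523 °C.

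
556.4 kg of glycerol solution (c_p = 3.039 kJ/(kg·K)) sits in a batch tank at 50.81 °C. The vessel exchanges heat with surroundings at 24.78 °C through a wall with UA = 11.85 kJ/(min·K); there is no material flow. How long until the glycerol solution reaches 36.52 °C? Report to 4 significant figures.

113.6 min

M c_p dT/dt = −UA(T − T_amb).
τ = M c_p/UA = 142.692 min; T_ss = T_amb = 24.7800 °C.
T(t) = T_ss + (T₀ − T_ss)e^(−t/τ); set T = 36.52:
t = −τ ln[(T − T_ss)/(T₀ − T_ss)] = −142.692 · ln(0.451018) = 113.618 min.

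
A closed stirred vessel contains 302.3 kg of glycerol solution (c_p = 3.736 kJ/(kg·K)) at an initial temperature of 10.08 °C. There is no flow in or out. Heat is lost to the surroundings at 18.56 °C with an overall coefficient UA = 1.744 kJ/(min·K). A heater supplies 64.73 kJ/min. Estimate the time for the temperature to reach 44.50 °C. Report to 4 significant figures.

910.5 min

Heat balance on the well-mixed liquid: M c_p dT/dt = −UA(T − T_amb) + Q̇.
τ = M c_p/UA = 647.588 min; T_ss = T_amb + Q̇/UA = 18.56 + 64.73/1.744 = 55.6758 °C.
T(t) = T_ss + (T₀ − T_ss)e^(−t/τ); set T = 44.50:
t = −τ ln[(T − T_ss)/(T₀ − T_ss)] = −647.588 · ln(0.245106) = 910.549 min.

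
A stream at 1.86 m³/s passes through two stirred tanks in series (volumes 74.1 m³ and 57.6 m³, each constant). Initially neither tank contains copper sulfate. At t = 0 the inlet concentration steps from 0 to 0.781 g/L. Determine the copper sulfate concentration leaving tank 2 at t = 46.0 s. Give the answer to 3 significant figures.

0.293 g/L

Each tank obeys Vᵢ dCᵢ/dt = Q(Cᵢ₋₁ − Cᵢ), so τᵢ = Vᵢ/Q.
τ₁ = 74.1/1.86 = 39.839 s; τ₂ = 57.6/1.86 = 30.968 s.
Tank 1: C₁ = C_in(1 − e^(−t/τ₁)). Tank 2 (τ₁ ≠ τ₂): C₂ = C_in[1 − (τ₁ e^(−t/τ₁) − τ₂ e^(−t/τ₂))/(τ₁ − τ₂)].
At t = 46.0: e^(−t/τ₁) = 0.31517, e^(−t/τ₂) = 0.22641.
C₂ = 0.781·[1 − (39.839·0.31517 − 30.968·0.22641)/(8.8710)] = 0.781·0.37499 = 0.29287 g/L.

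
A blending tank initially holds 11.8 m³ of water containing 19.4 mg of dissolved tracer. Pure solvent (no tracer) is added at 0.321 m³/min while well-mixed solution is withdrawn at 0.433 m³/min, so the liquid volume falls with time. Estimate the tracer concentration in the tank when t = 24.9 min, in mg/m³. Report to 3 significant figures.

Let m(t) be the amount of tracer. Volume: V(t) = V₀ + (Q_in − Q_out) t = 11.8 − 0.11200 t; V(24.9) = 9.0112 m³.
Solute balance: dm/dt = 0 − Q_out C = −Q_out m/V(t).
dm/m = −Q_out dt/(V₀ − 0.11200 t); integrating gives ln(m/m₀) = −(Q_out/(Q_in−Q_out)) ln(V/V₀).
m = m₀ (V₀/V)^(Q_out/(Q_in−Q_out)) = 19.4 × (11.8/9.0112)^(-3.8661) = 6.8405 mg.
C = m/V = 6.8405/9.0112 = 0.75911 mg/m³.

0.759 mg/m³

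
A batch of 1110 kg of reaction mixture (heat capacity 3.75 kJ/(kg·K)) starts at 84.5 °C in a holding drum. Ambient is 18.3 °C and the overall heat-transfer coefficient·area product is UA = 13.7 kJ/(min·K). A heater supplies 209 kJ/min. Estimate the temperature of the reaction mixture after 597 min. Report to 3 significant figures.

Unsteady energy balance on the tank contents: M c_p dT/dt = −UA(T − T_amb) + Q̇.
dT/dt = (T_ss − T)/τ with T_ss = T_amb + Q̇/UA = 18.3 + 209/13.7 = 33.555 °C, τ = M c_p/UA = 1110·3.75/13.7 = 303.83 min.
Integrating: T(t) = T_ss + (T₀ − T_ss) e^(−t/τ).
T(597) = 33.555 + (50.945)·0.14017 = 40.696 °C.

40.7 °C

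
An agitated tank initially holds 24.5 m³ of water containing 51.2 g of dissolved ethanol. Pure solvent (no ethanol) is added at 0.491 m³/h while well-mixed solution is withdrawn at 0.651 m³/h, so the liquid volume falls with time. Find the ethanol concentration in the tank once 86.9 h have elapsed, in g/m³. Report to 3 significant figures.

Total volume: dV/dt = Q_in − Q_out = -0.16000 m³/h, so V(t) = 24.5 − 0.16000 t and V(86.9) = 10.596 m³.
Species balance (pure solvent in): dm/dt = −Q_out · m/V(t).
Separate: dm/m = −Q_out dt/V(t) ⇒ ln(m/m₀) = −(Q_out/(Q_in−Q_out)) ln(V/V₀).
m = m₀ (V₀/V)^(Q_out/(Q_in−Q_out)) = 51.2 × (24.5/10.596)^(-4.0687) = 1.6910 g.
C = m/V = 1.6910/10.596 = 0.15959 g/m³.

0.160 g/m³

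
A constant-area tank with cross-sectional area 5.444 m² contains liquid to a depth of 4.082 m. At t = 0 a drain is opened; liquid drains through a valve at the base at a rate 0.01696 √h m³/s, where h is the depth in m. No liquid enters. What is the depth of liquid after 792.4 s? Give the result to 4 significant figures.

0.6179 m

A dh/dt = −Q_out = −0.01696 √h.
This is separable: 2 d(√h)/dt = −0.01696/A, so √h = √h₀ − (0.01696/(2A)) t.
√h = √4.082 − 0.01696·792.4/(2·5.444) = 2.02040 − 1.23430 = 0.786092.
h = 0.786092² = 0.617940 m.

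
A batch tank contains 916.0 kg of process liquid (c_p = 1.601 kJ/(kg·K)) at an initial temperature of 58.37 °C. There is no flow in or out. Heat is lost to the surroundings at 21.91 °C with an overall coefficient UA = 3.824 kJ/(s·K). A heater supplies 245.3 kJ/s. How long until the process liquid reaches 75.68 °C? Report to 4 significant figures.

Lumped-capacitance energy balance: M c_p dT/dt = UA(T_amb − T) + Q̇.
τ = M c_p/UA = 383.503 s; T_ss = T_amb + Q̇/UA = 21.91 + 245.3/3.824 = 86.0575 °C.
T(t) = T_ss + (T₀ − T_ss)e^(−t/τ); set T = 75.68:
t = −τ ln[(T − T_ss)/(T₀ − T_ss)] = −383.503 · ln(0.374808) = 376.348 s.

376.3 s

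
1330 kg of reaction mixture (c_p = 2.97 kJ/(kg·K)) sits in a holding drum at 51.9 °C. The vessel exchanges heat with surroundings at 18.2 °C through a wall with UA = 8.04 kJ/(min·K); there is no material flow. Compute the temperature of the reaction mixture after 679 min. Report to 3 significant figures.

26.7 °C

Heat balance on the well-mixed liquid: M c_p dT/dt = −UA(T − T_amb).
dT/dt = (T_ss − T)/τ with T_ss = T_amb = 18.200 °C, τ = M c_p/UA = 1330·2.97/8.04 = 491.31 min.
Integrating: T(t) = T_ss + (T₀ − T_ss) e^(−t/τ).
T(679) = 18.200 + (33.700)·0.25107 = 26.661 °C.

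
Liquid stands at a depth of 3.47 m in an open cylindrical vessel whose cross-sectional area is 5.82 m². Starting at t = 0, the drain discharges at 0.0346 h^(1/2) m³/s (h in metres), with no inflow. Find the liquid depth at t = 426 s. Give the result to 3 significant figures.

Mass balance (ρ constant): A dh/dt = −0.0346 √h.
Separate and integrate: 2(√h − √h₀) = −(0.0346/A) t.
√h = √3.47 − 0.0346·426/(2·5.82) = 1.8628 − 1.2663 = 0.59650.
h = 0.59650² = 0.35582 m.

0.356 m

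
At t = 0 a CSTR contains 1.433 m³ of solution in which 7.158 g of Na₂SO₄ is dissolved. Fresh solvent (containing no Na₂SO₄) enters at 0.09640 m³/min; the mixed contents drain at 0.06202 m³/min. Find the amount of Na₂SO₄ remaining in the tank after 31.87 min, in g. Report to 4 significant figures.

Let m(t) be the amount of Na₂SO₄. Volume: V(t) = V₀ + (Q_in − Q_out) t = 1.433 + 0.0343800 t; V(31.87) = 2.52869 m³.
Species balance (pure solvent in): dm/dt = −Q_out · m/V(t).
dm/m = −Q_out dt/(V₀ + 0.0343800 t); integrating gives ln(m/m₀) = −(Q_out/(Q_in−Q_out)) ln(V/V₀).
m = m₀ (V₀/V)^(Q_out/(Q_in−Q_out)) = 7.158 × (1.433/2.52869)^(1.80396) = 2.56949 g.

2.569 g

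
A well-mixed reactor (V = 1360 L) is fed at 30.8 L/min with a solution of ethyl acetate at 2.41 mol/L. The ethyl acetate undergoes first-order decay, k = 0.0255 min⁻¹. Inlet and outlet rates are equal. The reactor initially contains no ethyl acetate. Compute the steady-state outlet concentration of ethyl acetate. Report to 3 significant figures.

1.13 mol/L

V dC/dt = Q(C_in − C) − k V C.
At steady state: 0 = Q C_in − (Q + kV) C_ss, so C_ss = Q C_in/(Q + kV).
C_ss = 30.8·2.41/(30.8 + 0.0255·1360) = 74.228/65.480 = 1.1336 mol/L.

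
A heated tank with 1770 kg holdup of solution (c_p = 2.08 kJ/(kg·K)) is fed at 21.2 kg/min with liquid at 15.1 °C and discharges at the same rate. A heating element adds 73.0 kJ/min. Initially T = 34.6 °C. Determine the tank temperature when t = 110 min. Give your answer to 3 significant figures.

21.5 °C

First-law balance (no shaft work): M c_p dT/dt = ṁ c_p (T_in − T) + 73.0.
τ = M/ṁ = 83.491 min; T_ss = T_in + Q̇/(ṁ c_p) = 15.1 + 73.0/(21.2·2.08) = 16.755 °C.
Integrating: T(t) = T_ss + (T₀ − T_ss) e^(−t/τ).
T(110) = 16.755 + (17.845)·e^(−110/83.491) = 16.755 + (17.845)·0.26780 = 21.534 °C.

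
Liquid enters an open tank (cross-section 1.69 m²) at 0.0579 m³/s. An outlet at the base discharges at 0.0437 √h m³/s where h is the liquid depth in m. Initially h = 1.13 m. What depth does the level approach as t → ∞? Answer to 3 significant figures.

1.76 m

Level balance: A dh/dt = 0.0579 − 0.0437 √h. Setting dh/dt = 0:
Q_in = 0.0437 √h_ss ⇒ √h_ss = 0.0579/0.0437 = 1.3249.
h_ss = 1.3249² = 1.7555 m. (Since h₀ = 1.13 m < h_ss, the level will rise toward this value.)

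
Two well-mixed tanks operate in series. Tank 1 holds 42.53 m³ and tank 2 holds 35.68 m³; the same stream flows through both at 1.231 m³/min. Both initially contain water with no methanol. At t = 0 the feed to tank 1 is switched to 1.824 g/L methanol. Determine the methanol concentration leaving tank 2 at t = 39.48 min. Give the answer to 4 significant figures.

0.6453 g/L

Time constants: τᵢ = Vᵢ/Q for each well-mixed tank.
τ₁ = 42.53/1.231 = 34.5491 min; τ₂ = 35.68/1.231 = 28.9846 min.
Solving the cascade with C₁(0)=C₂(0)=0 gives C₂(t) = C_in[1 − (τ₁ e^(−t/τ₁) − τ₂ e^(−t/τ₂))/(τ₁ − τ₂)].
At t = 39.48: e^(−t/τ₁) = 0.318950, e^(−t/τ₂) = 0.256121.
C₂ = 1.824·[1 − (34.5491·0.318950 − 28.9846·0.256121)/(5.56458)] = 1.824·0.353788 = 0.645310 g/L.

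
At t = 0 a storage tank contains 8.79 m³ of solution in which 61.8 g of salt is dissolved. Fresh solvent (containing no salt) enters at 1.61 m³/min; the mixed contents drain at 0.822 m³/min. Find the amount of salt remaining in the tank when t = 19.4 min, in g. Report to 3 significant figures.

21.6 g

Total volume: dV/dt = Q_in − Q_out = 0.78800 m³/min, so V(t) = 8.79 + 0.78800 t and V(19.4) = 24.077 m³.
Species balance (pure solvent in): dm/dt = −Q_out · m/V(t).
dm/m = −Q_out dt/(V₀ + 0.78800 t); integrating gives ln(m/m₀) = −(Q_out/(Q_in−Q_out)) ln(V/V₀).
m = m₀ (V₀/V)^(Q_out/(Q_in−Q_out)) = 61.8 × (8.79/24.077)^(1.0431) = 21.602 g.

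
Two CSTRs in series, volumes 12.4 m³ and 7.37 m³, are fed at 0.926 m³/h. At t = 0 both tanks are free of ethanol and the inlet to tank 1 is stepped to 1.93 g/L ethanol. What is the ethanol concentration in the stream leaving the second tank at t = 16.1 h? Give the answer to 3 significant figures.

Time constants: τᵢ = Vᵢ/Q for each well-mixed tank.
τ₁ = 12.4/0.926 = 13.391 h; τ₂ = 7.37/0.926 = 7.9590 h.
Solving the cascade with C₁(0)=C₂(0)=0 gives C₂(t) = C_in[1 − (τ₁ e^(−t/τ₁) − τ₂ e^(−t/τ₂))/(τ₁ − τ₂)].
At t = 16.1: e^(−t/τ₁) = 0.30050, e^(−t/τ₂) = 0.13227.
C₂ = 1.93·[1 − (13.391·0.30050 − 7.9590·0.13227)/(5.4320)] = 1.93·0.45301 = 0.87432 g/L.

0.874 g/L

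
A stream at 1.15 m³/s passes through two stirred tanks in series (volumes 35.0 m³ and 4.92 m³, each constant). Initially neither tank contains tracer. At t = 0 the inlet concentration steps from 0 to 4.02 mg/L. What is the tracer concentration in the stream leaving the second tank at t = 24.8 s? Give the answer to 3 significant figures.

Time constants: τᵢ = Vᵢ/Q for each well-mixed tank.
τ₁ = 35.0/1.15 = 30.435 s; τ₂ = 4.92/1.15 = 4.2783 s.
Solving the cascade with C₁(0)=C₂(0)=0 gives C₂(t) = C_in[1 − (τ₁ e^(−t/τ₁) − τ₂ e^(−t/τ₂))/(τ₁ − τ₂)].
At t = 24.8: e^(−t/τ₁) = 0.44270, e^(−t/τ₂) = 0.0030374.
C₂ = 4.02·[1 − (30.435·0.44270 − 4.2783·0.0030374)/(26.157)] = 4.02·0.48538 = 1.9512 mg/L.

1.95 mg/L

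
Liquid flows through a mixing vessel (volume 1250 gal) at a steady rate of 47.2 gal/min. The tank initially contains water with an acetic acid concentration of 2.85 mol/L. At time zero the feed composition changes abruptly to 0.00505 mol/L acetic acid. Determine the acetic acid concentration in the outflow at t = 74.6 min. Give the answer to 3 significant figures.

Unsteady species balance (constant V, well mixed): V dC/dt = Q(C_in − C).
So dC/dt = (C_in − C)/τ with τ = V/Q = 1250/47.2 = 26.483 min.
Integrating: C(t) = C_in + (C₀ − C_in) e^(−t/τ).
C(74.6) = 0.00505 + (2.85 − 0.00505)·e^(−74.6/26.483) = 0.00505 + (2.8449)·0.059791 = 0.17515 mol/L.

0.175 mol/L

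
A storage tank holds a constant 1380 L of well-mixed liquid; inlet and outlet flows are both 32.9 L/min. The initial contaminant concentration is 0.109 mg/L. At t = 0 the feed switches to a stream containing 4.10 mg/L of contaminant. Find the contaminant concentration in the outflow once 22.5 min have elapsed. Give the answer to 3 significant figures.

Species balance on the tank: V dC/dt = Q(C_in − C).
Time constant τ = V/Q = 1380/32.9 = 41.945 min.
Solution: C(t) = C_in + (C₀ − C_in) e^(−t/τ).
C(22.5) = 4.10 + (0.109 − 4.10)·e^(−22.5/41.945) = 4.10 + (-3.9910)·0.58484 = 1.7659 mg/L.

1.77 mg/L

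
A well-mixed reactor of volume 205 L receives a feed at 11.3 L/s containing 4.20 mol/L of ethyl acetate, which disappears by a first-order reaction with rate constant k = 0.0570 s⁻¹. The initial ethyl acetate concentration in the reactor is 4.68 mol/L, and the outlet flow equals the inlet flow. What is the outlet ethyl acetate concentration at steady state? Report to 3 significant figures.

2.06 mol/L

V dC/dt = Q(C_in − C) − k V C.
At steady state: 0 = Q C_in − (Q + kV) C_ss, so C_ss = Q C_in/(Q + kV).
C_ss = 11.3·4.20/(11.3 + 0.0570·205) = 47.460/22.985 = 2.0648 mol/L.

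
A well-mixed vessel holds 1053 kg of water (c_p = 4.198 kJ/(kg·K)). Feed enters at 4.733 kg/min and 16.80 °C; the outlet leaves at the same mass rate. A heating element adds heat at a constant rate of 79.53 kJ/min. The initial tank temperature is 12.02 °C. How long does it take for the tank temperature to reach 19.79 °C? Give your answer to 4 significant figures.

480.6 min

M c_p dT/dt = ṁ c_p (T_in − T) + Q̇.
τ = M/ṁ = 222.480 min; T_ss = T_in + Q̇/(ṁ c_p) = 20.8027 °C.
T(t) = T_ss + (T₀ − T_ss) e^(−t/τ). Set T = 19.79:
e^(−t/τ) = (19.79 − 20.8027)/(12.02 − 20.8027) = 0.115305
t = −222.480 · ln(0.115305) = 480.596 min.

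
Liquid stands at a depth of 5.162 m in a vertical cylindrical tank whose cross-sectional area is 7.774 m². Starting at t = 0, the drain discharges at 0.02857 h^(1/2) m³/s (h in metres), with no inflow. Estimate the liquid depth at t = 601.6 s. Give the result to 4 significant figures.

Accumulation of liquid (constant cross-section A): A dh/dt = −0.02857 √h.
∫ h^(−1/2) dh = −(0.02857/A) ∫ dt, giving 2√h = 2√h₀ − (0.02857/A) t.
√h = √5.162 − 0.02857·601.6/(2·7.774) = 2.27200 − 1.10546 = 1.16654.
h = 1.16654² = 1.36082 m.

1.361 m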